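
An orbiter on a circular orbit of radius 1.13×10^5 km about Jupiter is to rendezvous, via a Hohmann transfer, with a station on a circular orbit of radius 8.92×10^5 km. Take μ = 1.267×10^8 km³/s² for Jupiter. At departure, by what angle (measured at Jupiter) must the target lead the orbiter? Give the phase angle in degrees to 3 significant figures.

Semi-major axis of the transfer orbit: a_t = (1.130×10^5 + 8.920×10^5)/2 = 5.025×10^5 km.
The half-period of the transfer ellipse is t = π√(a_t³/μ) = 99420 s.
Target angular speed ω₂ = √(μ/r₂³) = 1.336×10^-5 rad/s.
Angle swept by the target during transfer: ω₂·t = 1.3283 rad = 76.11°.
Arrival is 180° from departure on the ellipse, so φ = 180° − 76.11° = 104°.

φ = 104°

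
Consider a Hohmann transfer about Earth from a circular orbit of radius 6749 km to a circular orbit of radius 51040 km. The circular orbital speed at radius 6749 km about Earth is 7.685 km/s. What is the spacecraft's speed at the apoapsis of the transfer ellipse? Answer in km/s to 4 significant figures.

From the circular-orbit relation v² = μ/r at r = 6749 km: μ = v²r = (7.685)² × 6749 = 3.98591×10^5 km³/s².
The Hohmann ellipse has a_t = (r₁ + r₂)/2 = 28894.5 km.
The apoapsis of the transfer ellipse is at r = 51040 km.
From the vis-viva equation, v = √[μ(2/r − 1/a_t)] = 1.351 km/s.

v = 1.351 km/s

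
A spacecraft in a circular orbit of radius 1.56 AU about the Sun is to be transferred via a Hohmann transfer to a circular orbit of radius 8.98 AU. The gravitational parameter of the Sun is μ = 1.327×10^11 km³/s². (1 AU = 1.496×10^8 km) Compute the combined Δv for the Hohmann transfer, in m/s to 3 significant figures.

Δv = 11800 m/s

In km: r₁ = 1.56 × 1.496×10^8 = 2.33376×10^8 km; r₂ = 8.98 × 1.496×10^8 = 1.343408×10^9 km.
The Hohmann ellipse has a_t = (r₁ + r₂)/2 = 7.88392×10^8 km.
Circular speed at r₁: v₁ = √(μ/r₁) = √(1.327×10^11/2.33376×10^8) = 23.8456 km/s.
Transfer-orbit speed at r₁ (vis-viva equation): v_p = √[μ(2/r₁ − 1/a_t)] = 31.1272 km/s.
First burn Δv₁ = |v_p − v₁| = 7.282 km/s.
Circular speed at r₂: v₂ = √(μ/r₂) = 9.9387 km/s.
Transfer-orbit speed at r₂: v_a = √[μ(2/r₂ − 1/a_t)] = 5.4074 km/s.
Second burn Δv₂ = |v₂ − v_a| = 4.531 km/s.
Total Δv = Δv₁ + Δv₂ = 11.81 km/s.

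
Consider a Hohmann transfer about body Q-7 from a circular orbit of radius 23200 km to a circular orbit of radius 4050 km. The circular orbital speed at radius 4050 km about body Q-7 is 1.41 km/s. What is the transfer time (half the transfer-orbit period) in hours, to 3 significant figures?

From the circular-orbit relation v² = μ/r at r = 4050 km: μ = v²r = (1.41)² × 4050 = 8051.80 km³/s².
Transfer-ellipse semi-major axis a_t = (r₁ + r₂)/2 = (23200 + 4050)/2 = 13625 km.
Transfer time t = π√(a_t³/μ) = π√((13625)³ / 8051.80) = 55680 s.
Converting: 55680 s ÷ 3600 s/hour = 15.5 hours.

t = 15.5 hours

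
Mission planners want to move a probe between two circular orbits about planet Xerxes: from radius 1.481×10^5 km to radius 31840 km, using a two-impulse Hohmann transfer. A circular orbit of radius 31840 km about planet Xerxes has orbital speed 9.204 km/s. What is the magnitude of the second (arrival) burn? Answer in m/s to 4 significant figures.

Δv₂ = 2605 m/s

From the circular-orbit relation v² = μ/r at r = 31840 km: μ = v²r = (9.204)² × 31840 = 2.69728×10^6 km³/s².
Semi-major axis of the transfer orbit: a_t = (1.481×10^5 + 31840)/2 = 89970 km.
On the circular orbit at r = 31840 km, v_c = √(μ/r) = 9.2040 km/s.
Transfer-orbit speed at the same r (vis-viva, a = a_t): v_t = √[μ(2/r − 1/a_t)] = 11.809 km/s.
Δv₂ = |v_t − v_c| = |11.809 − 9.2040| = 2.605 km/s.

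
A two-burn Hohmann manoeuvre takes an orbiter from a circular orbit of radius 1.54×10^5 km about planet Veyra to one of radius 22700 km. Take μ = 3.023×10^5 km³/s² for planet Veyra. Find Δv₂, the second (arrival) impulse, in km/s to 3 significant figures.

Semi-major axis of the transfer orbit: a_t = (1.540×10^5 + 22700)/2 = 88350 km.
Circular speed at r = 22700 km: v_c = √(μ/r) = 3.649 km/s.
Vis-viva on the transfer ellipse at r = 22700 km gives v_t = √[μ(2/r − 1/a_t)] = 4.818 km/s.
Δv₂ = |v_t − v_c| = |4.818 − 3.649| = 1.169 km/s.

Δv₂ = 1.17 km/s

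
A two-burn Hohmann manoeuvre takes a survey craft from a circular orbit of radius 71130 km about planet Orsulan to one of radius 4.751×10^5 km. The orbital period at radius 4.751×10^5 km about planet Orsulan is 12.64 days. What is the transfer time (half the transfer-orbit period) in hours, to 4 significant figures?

From Kepler's third law T² = 4π²r³/μ at r = 4.751×10^5 km, T = 12.64 days = 12.64 × 86400 s = 1.092096×10^6 s: μ = 4π²r³/T² = 3.54971×10^6 km³/s².
Transfer-ellipse semi-major axis a_t = (r₁ + r₂)/2 = (71130 + 4.751×10^5)/2 = 2.73115×10^5 km.
Transfer time t = π√(a_t³/μ) = π√((2.73115×10^5)³ / 3.54971×10^6) = 2.380×10^5 s.
Converting: 2.380×10^5 s ÷ 3600 s/hour = 66.11 hours.

t = 66.11 hours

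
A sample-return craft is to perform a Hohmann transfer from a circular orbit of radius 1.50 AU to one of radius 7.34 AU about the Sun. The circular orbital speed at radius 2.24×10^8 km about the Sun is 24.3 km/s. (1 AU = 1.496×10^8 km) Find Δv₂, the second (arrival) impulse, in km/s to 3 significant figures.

Δv₂ = 4.58 km/s

From the circular-orbit relation v² = μ/r at r = 2.24×10^8 km: μ = v²r = (24.3)² × 2.24×10^8 = 1.32270×10^11 km³/s².
In km: r₁ = 1.50 × 1.496×10^8 = 2.244×10^8 km; r₂ = 7.34 × 1.496×10^8 = 1.098064×10^9 km.
The Hohmann ellipse has a_t = (r₁ + r₂)/2 = 6.61232×10^8 km.
On the circular orbit at r = 1.098064×10^9 km, v_c = √(μ/r) = 10.9753 km/s.
Vis-viva on the transfer ellipse at r = 1.098064×10^9 km gives v_t = √[μ(2/r − 1/a_t)] = 6.39368 km/s.
Δv₂ = |v_t − v_c| = |6.39368 − 10.9753| = 4.582 km/s.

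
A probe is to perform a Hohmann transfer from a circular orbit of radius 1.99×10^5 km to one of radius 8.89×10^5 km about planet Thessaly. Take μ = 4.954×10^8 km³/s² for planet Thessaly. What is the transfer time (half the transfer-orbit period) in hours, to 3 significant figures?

t = 15.7 hours

The Hohmann ellipse has a_t = (r₁ + r₂)/2 = 5.440×10^5 km.
Transfer time t = π√(a_t³/μ) = π√((5.440×10^5)³ / 4.954×10^8) = 56630 s.
Converting: 56630 s ÷ 3600 s/hour = 15.7 hours.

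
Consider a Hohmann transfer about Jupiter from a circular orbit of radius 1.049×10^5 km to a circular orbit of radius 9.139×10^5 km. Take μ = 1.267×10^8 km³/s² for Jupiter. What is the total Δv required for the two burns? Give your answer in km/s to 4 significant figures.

Transfer-ellipse semi-major axis a_t = (r₁ + r₂)/2 = (1.049×10^5 + 9.139×10^5)/2 = 5.094×10^5 km.
At r₁ the circular-orbit speed is v₁ = √(μ/r₁) = 34.75 km/s.
Transfer-orbit speed at r₁ (vis-viva): v_p = √[μ(2/r₁ − 1/a_t)] = 46.55 km/s.
First burn Δv₁ = |v_p − v₁| = 11.80 km/s.
Circular speed at r₂: v₂ = √(μ/r₂) = 11.774 km/s.
Transfer-orbit speed at r₂: v_a = √[μ(2/r₂ − 1/a_t)] = 5.3431 km/s.
Second burn Δv₂ = |v₂ − v_a| = 6.431 km/s.
Total Δv = Δv₁ + Δv₂ = 18.23 km/s.

Δv = 18.23 km/s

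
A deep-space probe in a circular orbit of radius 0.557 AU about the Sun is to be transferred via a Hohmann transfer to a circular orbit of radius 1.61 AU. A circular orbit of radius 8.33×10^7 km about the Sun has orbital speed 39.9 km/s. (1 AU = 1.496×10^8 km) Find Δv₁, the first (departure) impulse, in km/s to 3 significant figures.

From the circular-orbit relation v² = μ/r at r = 8.33×10^7 km: μ = v²r = (39.9)² × 8.33×10^7 = 1.32614×10^11 km³/s².
In km: r₁ = 0.557 × 1.496×10^8 = 8.33272×10^7 km; r₂ = 1.61 × 1.496×10^8 = 2.40856×10^8 km.
The Hohmann ellipse has a_t = (r₁ + r₂)/2 = 1.620916×10^8 km.
Circular speed at r = 8.33272×10^7 km: v_c = √(μ/r) = 39.8935 km/s.
Transfer-orbit speed at the same r (vis-viva, a = a_t): v_t = √[μ(2/r − 1/a_t)] = 48.6296 km/s.
Δv₁ = |v_t − v_c| = |48.6296 − 39.8935| = 8.736 km/s.

Δv₁ = 8.74 km/s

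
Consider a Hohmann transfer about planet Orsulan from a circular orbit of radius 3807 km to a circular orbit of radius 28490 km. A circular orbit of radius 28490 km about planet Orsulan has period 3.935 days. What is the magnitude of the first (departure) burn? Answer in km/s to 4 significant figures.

From Kepler's third law T² = 4π²r³/μ at r = 28490 km, T = 3.935 days = 3.935 × 86400 s = 3.39984×10^5 s: μ = 4π²r³/T² = 7898.05 km³/s².
Semi-major axis of the transfer orbit: a_t = (3807 + 28490)/2 = 16148.5 km.
On the circular orbit at r = 3807 km, v_c = √(μ/r) = 1.44035 km/s.
Vis-viva on the transfer ellipse at r = 3807 km gives v_t = √[μ(2/r − 1/a_t)] = 1.91315 km/s.
Δv₁ = |v_t − v_c| = |1.91315 − 1.44035| = 0.4728 km/s.

Δv₁ = 0.4728 km/s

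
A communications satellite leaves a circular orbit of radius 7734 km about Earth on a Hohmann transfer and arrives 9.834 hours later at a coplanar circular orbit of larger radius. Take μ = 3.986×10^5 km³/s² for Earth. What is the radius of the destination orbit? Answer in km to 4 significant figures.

Transfer time t = 9.834 hours = 35402.4 s, and t = π√(a_t³/μ).
So a_t = (μ t²/π²)^(1/3) = (3.986×10^5 × (35402.4)² / π²)^(1/3) = 36991 km.
Since a_t = (r₁ + r₂)/2, r₂ = 2a_t − r₁ = 2×36991 − 7734 = 66248 km.

r₂ = 66250 km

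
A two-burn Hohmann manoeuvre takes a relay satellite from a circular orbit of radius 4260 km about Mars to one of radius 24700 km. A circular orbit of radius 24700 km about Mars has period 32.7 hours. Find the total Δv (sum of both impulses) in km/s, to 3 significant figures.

Δv = 1.57 km/s

From Kepler's third law T² = 4π²r³/μ at r = 24700 km, T = 32.7 hours = 32.7 × 3600 s = 1.1772×10^5 s: μ = 4π²r³/T² = 42928.9 km³/s².
Semi-major axis of the transfer orbit: a_t = (4260 + 24700)/2 = 14480 km.
Circular speed at r₁: v₁ = √(μ/r₁) = √(42928.9/4260) = 3.17446 km/s.
Transfer-orbit speed at r₁ (vis-viva): v_p = √[μ(2/r₁ − 1/a_t)] = 4.14605 km/s.
First burn Δv₁ = |v_p − v₁| = 0.9716 km/s.
At r₂, v₂ = √(μ/r₂) = 1.31834 km/s.
Transfer-orbit speed at r₂: v_a = √[μ(2/r₂ − 1/a_t)] = 0.715068 km/s.
Second burn Δv₂ = |v₂ − v_a| = 0.6033 km/s.
Δv = Δv₁ + Δv₂ = 0.9716 + 0.6033 = 1.575 km/s.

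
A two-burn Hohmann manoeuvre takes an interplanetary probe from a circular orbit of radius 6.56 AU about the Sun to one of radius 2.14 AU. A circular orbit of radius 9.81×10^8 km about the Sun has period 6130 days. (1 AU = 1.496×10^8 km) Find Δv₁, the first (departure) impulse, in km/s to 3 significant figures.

Δv₁ = 3.47 km/s

From Kepler's third law T² = 4π²r³/μ at r = 9.81×10^8 km, T = 6130 days = 6130 × 86400 s = 5.29632×10^8 s: μ = 4π²r³/T² = 1.32867×10^11 km³/s².
In km: r₁ = 6.56 × 1.496×10^8 = 9.81376×10^8 km; r₂ = 2.14 × 1.496×10^8 = 3.20144×10^8 km.
Transfer-ellipse semi-major axis a_t = (r₁ + r₂)/2 = (9.81376×10^8 + 3.20144×10^8)/2 = 6.5076×10^8 km.
Circular speed at r = 9.81376×10^8 km: v_c = √(μ/r) = 11.63567 km/s.
Transfer-orbit speed at the same r (vis-viva, a = a_t): v_t = √[μ(2/r − 1/a_t)] = 8.161194 km/s.
Δv₁ = |v_t − v_c| = |8.161194 − 11.63567| = 3.474 km/s.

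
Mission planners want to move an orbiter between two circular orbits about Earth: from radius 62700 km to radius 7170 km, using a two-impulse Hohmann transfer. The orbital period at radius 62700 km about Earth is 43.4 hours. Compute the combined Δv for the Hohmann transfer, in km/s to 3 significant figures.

From Kepler's third law T² = 4π²r³/μ at r = 62700 km, T = 43.4 hours = 43.4 × 3600 s = 1.5624×10^5 s: μ = 4π²r³/T² = 3.98637×10^5 km³/s².
Semi-major axis of the transfer orbit: a_t = (62700 + 7170)/2 = 34935 km.
Circular speed at r₁: v₁ = √(μ/r₁) = √(3.98637×10^5/62700) = 2.521 km/s.
On the transfer ellipse at r₁, v² = μ(2/r − 1/a) gives v_a = √[μ(2/r₁ − 1/a_t)] = 1.142 km/s.
First burn Δv₁ = |v_a − v₁| = 1.379 km/s.
At r₂, v₂ = √(μ/r₂) = 7.456 km/s.
Transfer-orbit speed at r₂: v_p = √[μ(2/r₂ − 1/a_t)] = 9.989 km/s.
Second burn Δv₂ = |v₂ − v_p| = 2.533 km/s.
Total Δv = Δv₁ + Δv₂ = 3.912 km/s.

Δv = 3.91 km/s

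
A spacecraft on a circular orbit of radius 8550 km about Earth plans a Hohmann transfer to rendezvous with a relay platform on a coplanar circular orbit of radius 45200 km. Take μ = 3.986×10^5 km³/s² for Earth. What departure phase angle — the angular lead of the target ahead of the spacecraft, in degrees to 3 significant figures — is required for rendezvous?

φ = 97.5°

Semi-major axis of the transfer orbit: a_t = (8550 + 45200)/2 = 26875 km.
The half-period of the transfer ellipse is t = π√(a_t³/μ) = 21923.2 s.
The target's mean motion on its circular orbit is ω₂ = √(μ/r₂³) = 6.56993×10^-5 rad/s.
Angle swept by the target during transfer: ω₂·t = 1.44034 rad = 82.53°.
Arrival is 180° from departure on the ellipse, so φ = 180° − 82.53° = 97.5°.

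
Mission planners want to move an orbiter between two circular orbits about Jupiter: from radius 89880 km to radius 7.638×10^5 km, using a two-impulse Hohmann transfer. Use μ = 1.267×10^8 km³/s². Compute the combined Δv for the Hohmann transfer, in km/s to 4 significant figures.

Δv = 19.65 km/s

Transfer-ellipse semi-major axis a_t = (r₁ + r₂)/2 = (89880 + 7.638×10^5)/2 = 4.2684×10^5 km.
At r₁ the circular-orbit speed is v₁ = √(μ/r₁) = 37.545 km/s.
Transfer-orbit speed at r₁ (vis-viva): v_p = √[μ(2/r₁ − 1/a_t)] = 50.224 km/s.
First burn Δv₁ = |v_p − v₁| = 12.68 km/s.
At r₂, v₂ = √(μ/r₂) = 12.879 km/s.
Transfer-orbit speed at r₂: v_a = √[μ(2/r₂ − 1/a_t)] = 5.9101 km/s.
Second burn Δv₂ = |v₂ − v_a| = 6.969 km/s.
Δv = Δv₁ + Δv₂ = 12.68 + 6.969 = 19.65 km/s.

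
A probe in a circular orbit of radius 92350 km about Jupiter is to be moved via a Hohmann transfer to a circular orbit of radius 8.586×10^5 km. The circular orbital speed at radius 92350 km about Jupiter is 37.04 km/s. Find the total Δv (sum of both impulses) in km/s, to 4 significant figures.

From the circular-orbit relation v² = μ/r at r = 92350 km: μ = v²r = (37.04)² × 92350 = 1.26701×10^8 km³/s².
Semi-major axis of the transfer orbit: a_t = (92350 + 8.586×10^5)/2 = 4.75475×10^5 km.
At r₁ the circular-orbit speed is v₁ = √(μ/r₁) = 37.040 km/s.
On the transfer ellipse at r₁, v² = μ(2/r − 1/a) gives v_p = √[μ(2/r₁ − 1/a_t)] = 49.774 km/s.
First burn Δv₁ = |v_p − v₁| = 12.734 km/s.
At r₂, v₂ = √(μ/r₂) = 12.1477 km/s.
Transfer-orbit speed at r₂: v_a = √[μ(2/r₂ − 1/a_t)] = 5.35363 km/s.
Second burn Δv₂ = |v₂ − v_a| = 6.7941 km/s.
Total Δv = Δv₁ + Δv₂ = 19.53 km/s.

Δv = 19.53 km/s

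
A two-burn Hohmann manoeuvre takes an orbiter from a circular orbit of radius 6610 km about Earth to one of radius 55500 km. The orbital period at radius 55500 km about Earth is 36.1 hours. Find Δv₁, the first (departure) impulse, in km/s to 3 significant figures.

From Kepler's third law T² = 4π²r³/μ at r = 55500 km, T = 36.1 hours = 36.1 × 3600 s = 1.2996×10^5 s: μ = 4π²r³/T² = 3.99594×10^5 km³/s².
Semi-major axis of the transfer orbit: a_t = (6610 + 55500)/2 = 31055 km.
Circular speed at r = 6610 km: v_c = √(μ/r) = 7.7752 km/s.
Vis-viva on the transfer ellipse at r = 6610 km gives v_t = √[μ(2/r − 1/a_t)] = 10.394 km/s.
Δv₁ = |v_t − v_c| = |10.394 − 7.7752| = 2.619 km/s.

Δv₁ = 2.62 km/s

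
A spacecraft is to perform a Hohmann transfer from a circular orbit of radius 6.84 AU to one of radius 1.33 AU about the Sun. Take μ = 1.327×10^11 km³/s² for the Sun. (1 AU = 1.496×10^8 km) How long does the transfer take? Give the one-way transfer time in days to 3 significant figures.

In km: r₁ = 6.84 × 1.496×10^8 = 1.023264×10^9 km; r₂ = 1.33 × 1.496×10^8 = 1.98968×10^8 km.
Semi-major axis of the transfer orbit: a_t = (1.023264×10^9 + 1.98968×10^8)/2 = 6.11116×10^8 km.
Transfer time t = π√(a_t³/μ) = π√((6.11116×10^8)³ / 1.327×10^11) = 1.303×10^8 s.
Converting: 1.303×10^8 s ÷ 86400 s/day = 1510 days.

t = 1510 days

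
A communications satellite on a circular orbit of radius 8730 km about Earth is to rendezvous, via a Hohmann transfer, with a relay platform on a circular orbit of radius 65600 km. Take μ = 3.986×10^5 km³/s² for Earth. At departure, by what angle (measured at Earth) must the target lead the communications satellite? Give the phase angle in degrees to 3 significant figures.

φ = 103°

The Hohmann ellipse has a_t = (r₁ + r₂)/2 = 37165 km.
Transfer time t = π√(a_t³/μ) = 35650 s.
The target's mean motion on its circular orbit is ω₂ = √(μ/r₂³) = 3.758×10^-5 rad/s.
Angle swept by the target during transfer: ω₂·t = 1.3397 rad = 76.76°.
Arrival is 180° from departure on the ellipse, so φ = 180° − 76.76° = 103°.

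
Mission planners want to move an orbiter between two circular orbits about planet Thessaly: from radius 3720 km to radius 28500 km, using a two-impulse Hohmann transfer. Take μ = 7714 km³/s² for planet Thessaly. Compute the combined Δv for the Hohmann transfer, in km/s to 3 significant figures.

Δv = 0.746 km/s

The Hohmann ellipse has a_t = (r₁ + r₂)/2 = 16110 km.
Circular speed at r₁: v₁ = √(μ/r₁) = √(7714/3720) = 1.4400 km/s.
Transfer-orbit speed at r₁ (vis-viva): v_p = √[μ(2/r₁ − 1/a_t)] = 1.9153 km/s.
First burn Δv₁ = |v_p − v₁| = 0.4753 km/s.
At r₂, v₂ = √(μ/r₂) = 0.5203 km/s.
Transfer-orbit speed at r₂: v_a = √[μ(2/r₂ − 1/a_t)] = 0.2500 km/s.
Second burn Δv₂ = |v₂ − v_a| = 0.2703 km/s.
Δv = Δv₁ + Δv₂ = 0.4753 + 0.2703 = 0.7456 km/s.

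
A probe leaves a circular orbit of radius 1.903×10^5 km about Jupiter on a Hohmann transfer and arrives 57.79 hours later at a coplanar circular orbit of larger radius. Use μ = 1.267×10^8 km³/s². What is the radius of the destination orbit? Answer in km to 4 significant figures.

r₂ = 1.454×10^6 km

Transfer time t = 57.79 hours = 2.08044×10^5 s, and t = π√(a_t³/μ).
So a_t = (μ t²/π²)^(1/3) = (1.267×10^8 × (2.08044×10^5)² / π²)^(1/3) = 8.2211×10^5 km.
Since a_t = (r₁ + r₂)/2, r₂ = 2a_t − r₁ = 2×8.2211×10^5 − 1.903×10^5 = 1.45392×10^6 km.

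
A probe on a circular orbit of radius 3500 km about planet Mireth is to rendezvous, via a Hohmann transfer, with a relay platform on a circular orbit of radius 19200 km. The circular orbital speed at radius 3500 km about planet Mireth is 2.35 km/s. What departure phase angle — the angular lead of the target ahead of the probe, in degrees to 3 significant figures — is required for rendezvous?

φ = 98.2°

From the circular-orbit relation v² = μ/r at r = 3500 km: μ = v²r = (2.35)² × 3500 = 19328.8 km³/s².
The Hohmann ellipse has a_t = (r₁ + r₂)/2 = 11350 km.
Transfer time t = π√(a_t³/μ) = 27324 s.
Target angular speed ω₂ = √(μ/r₂³) = 5.2258×10^-5 rad/s.
Angle swept by the target during transfer: ω₂·t = 1.4279 rad = 81.81°.
The probe traverses 180° on the transfer ellipse, so the target must lead by 180° − 81.81° = 98.2°.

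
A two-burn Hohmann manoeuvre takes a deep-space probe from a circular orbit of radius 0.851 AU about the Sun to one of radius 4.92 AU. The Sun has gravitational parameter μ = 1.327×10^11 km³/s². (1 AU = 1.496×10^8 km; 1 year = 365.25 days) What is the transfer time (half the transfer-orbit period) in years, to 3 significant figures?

In km: r₁ = 0.851 × 1.496×10^8 = 1.273096×10^8 km; r₂ = 4.92 × 1.496×10^8 = 7.36032×10^8 km.
Semi-major axis of the transfer orbit: a_t = (1.273096×10^8 + 7.36032×10^8)/2 = 4.316708×10^8 km.
Half the transfer-orbit period gives t = π√(a_t³/μ) = 7.735×10^7 s.
Converting: 7.735×10^7 s ÷ 3.15576×10^7 s/year (365.25 × 86400) = 2.45 years.

t = 2.45 years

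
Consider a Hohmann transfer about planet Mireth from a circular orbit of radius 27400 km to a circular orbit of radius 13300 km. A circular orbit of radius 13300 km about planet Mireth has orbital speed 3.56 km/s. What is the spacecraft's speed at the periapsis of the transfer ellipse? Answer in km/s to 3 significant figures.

v = 4.13 km/s

From the circular-orbit relation v² = μ/r at r = 13300 km: μ = v²r = (3.56)² × 13300 = 1.68559×10^5 km³/s².
Semi-major axis of the transfer orbit: a_t = (27400 + 13300)/2 = 20350 km.
The periapsis of the transfer ellipse is at r = 13300 km.
From the vis-viva equation, v = √[μ(2/r − 1/a_t)] = 4.131 km/s.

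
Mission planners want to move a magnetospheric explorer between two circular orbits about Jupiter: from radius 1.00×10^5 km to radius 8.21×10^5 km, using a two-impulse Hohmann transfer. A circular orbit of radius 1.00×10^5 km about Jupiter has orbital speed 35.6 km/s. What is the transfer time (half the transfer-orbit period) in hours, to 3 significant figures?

t = 24.2 hours

From the circular-orbit relation v² = μ/r at r = 1.00×10^5 km: μ = v²r = (35.6)² × 1.00×10^5 = 1.26736×10^8 km³/s².
The Hohmann ellipse has a_t = (r₁ + r₂)/2 = 4.605×10^5 km.
By Kepler's third law the transfer-orbit period is T = 2π√(a_t³/μ), so t = T/2 = 87210 s.
Converting: 87210 s ÷ 3600 s/hour = 24.2 hours.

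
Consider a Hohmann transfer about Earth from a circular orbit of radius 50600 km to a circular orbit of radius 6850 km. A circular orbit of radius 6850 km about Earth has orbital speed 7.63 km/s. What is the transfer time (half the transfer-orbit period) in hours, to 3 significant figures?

From the circular-orbit relation v² = μ/r at r = 6850 km: μ = v²r = (7.63)² × 6850 = 3.98786×10^5 km³/s².
The Hohmann ellipse has a_t = (r₁ + r₂)/2 = 28725 km.
Half the transfer-orbit period gives t = π√(a_t³/μ) = 24220 s.
Converting: 24220 s ÷ 3600 s/hour = 6.73 hours.

t = 6.73 hours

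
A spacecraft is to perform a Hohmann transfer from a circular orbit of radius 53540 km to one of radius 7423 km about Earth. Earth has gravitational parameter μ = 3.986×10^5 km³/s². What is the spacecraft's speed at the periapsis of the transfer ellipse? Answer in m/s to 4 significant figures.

Transfer-ellipse semi-major axis a_t = (r₁ + r₂)/2 = (53540 + 7423)/2 = 30481.5 km.
The periapsis of the transfer ellipse is at r = 7423 km.
Vis-viva: v = √[μ(2/r − 1/a_t)] = √[3.986×10^5 × (2/7423 − 1/30481.5)] = 9.712 km/s.

v = 9712 m/s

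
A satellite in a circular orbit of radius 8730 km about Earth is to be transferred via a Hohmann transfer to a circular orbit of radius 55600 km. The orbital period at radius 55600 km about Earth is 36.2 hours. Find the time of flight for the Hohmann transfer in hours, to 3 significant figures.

From Kepler's third law T² = 4π²r³/μ at r = 55600 km, T = 36.2 hours = 36.2 × 3600 s = 1.3032×10^5 s: μ = 4π²r³/T² = 3.99542×10^5 km³/s².
Semi-major axis of the transfer orbit: a_t = (8730 + 55600)/2 = 32165 km.
Transfer time t = π√(a_t³/μ) = π√((32165)³ / 3.99542×10^5) = 28670 s.
Converting: 28670 s ÷ 3600 s/hour = 7.96 hours.

t = 7.96 hours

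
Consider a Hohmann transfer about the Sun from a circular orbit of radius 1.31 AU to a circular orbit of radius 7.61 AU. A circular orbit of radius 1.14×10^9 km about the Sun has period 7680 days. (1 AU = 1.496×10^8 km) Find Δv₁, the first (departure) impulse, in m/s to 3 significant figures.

From Kepler's third law T² = 4π²r³/μ at r = 1.14×10^9 km, T = 7680 days = 7680 × 86400 s = 6.63552×10^8 s: μ = 4π²r³/T² = 1.32839×10^11 km³/s².
In km: r₁ = 1.31 × 1.496×10^8 = 1.95976×10^8 km; r₂ = 7.61 × 1.496×10^8 = 1.138456×10^9 km.
Semi-major axis of the transfer orbit: a_t = (1.95976×10^8 + 1.138456×10^9)/2 = 6.67216×10^8 km.
Circular speed at r = 1.95976×10^8 km: v_c = √(μ/r) = 26.035 km/s.
Transfer-orbit speed at the same r (vis-viva, a = a_t): v_t = √[μ(2/r − 1/a_t)] = 34.008 km/s.
Δv₁ = |v_t − v_c| = |34.008 − 26.035| = 7.973 km/s.

Δv₁ = 7970 m/s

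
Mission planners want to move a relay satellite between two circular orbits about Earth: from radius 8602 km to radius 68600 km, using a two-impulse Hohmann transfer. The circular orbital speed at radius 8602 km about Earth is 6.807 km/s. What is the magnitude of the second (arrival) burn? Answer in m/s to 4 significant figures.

Δv₂ = 1273 m/s

From the circular-orbit relation v² = μ/r at r = 8602 km: μ = v²r = (6.807)² × 8602 = 3.98576×10^5 km³/s².
Transfer-ellipse semi-major axis a_t = (r₁ + r₂)/2 = (8602 + 68600)/2 = 38601 km.
Circular speed at r = 68600 km: v_c = √(μ/r) = 2.41042 km/s.
Transfer-orbit speed at the same r (vis-viva, a = a_t): v_t = √[μ(2/r − 1/a_t)] = 1.13787 km/s.
Δv₂ = |v_t − v_c| = |1.13787 − 2.41042| = 1.273 km/s.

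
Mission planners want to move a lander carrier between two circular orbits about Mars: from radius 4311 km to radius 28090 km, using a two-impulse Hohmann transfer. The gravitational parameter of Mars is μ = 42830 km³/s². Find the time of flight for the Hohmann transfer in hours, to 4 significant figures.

Semi-major axis of the transfer orbit: a_t = (4311 + 28090)/2 = 16200.5 km.
Transfer time t = π√(a_t³/μ) = π√((16200.5)³ / 42830) = 31302 s.
Converting: 31302 s ÷ 3600 s/hour = 8.695 hours.

t = 8.695 hours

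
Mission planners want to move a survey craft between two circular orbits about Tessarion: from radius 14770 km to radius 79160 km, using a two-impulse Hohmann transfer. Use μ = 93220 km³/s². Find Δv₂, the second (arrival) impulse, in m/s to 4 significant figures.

Semi-major axis of the transfer orbit: a_t = (14770 + 79160)/2 = 46965 km.
Circular speed at r = 79160 km: v_c = √(μ/r) = 1.0852 km/s.
Transfer-orbit speed at the same r (vis-viva, a = a_t): v_t = √[μ(2/r − 1/a_t)] = 0.60856 km/s.
Δv₂ = |v_t − v_c| = |0.60856 − 1.0852| = 0.4766 km/s.

Δv₂ = 476.6 m/s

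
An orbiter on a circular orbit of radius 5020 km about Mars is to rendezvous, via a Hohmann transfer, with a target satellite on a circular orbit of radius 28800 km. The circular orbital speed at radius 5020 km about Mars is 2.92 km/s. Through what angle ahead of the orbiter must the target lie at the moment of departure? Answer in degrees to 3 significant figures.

From the circular-orbit relation v² = μ/r at r = 5020 km: μ = v²r = (2.92)² × 5020 = 42802.5 km³/s².
The Hohmann ellipse has a_t = (r₁ + r₂)/2 = 16910 km.
The half-period of the transfer ellipse is t = π√(a_t³/μ) = 33390 s.
Target angular speed ω₂ = √(μ/r₂³) = 4.233×10^-5 rad/s.
Angle swept by the target during transfer: ω₂·t = 1.4134 rad = 80.98°.
The orbiter traverses 180° on the transfer ellipse, so the target must lead by 180° − 80.98° = 99.0°.

φ = 99.0°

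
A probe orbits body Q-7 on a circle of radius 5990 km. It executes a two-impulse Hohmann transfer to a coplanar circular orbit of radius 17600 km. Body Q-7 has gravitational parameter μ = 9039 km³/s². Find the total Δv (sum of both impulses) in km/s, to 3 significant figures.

Semi-major axis of the transfer orbit: a_t = (5990 + 17600)/2 = 11795 km.
Circular speed at r₁: v₁ = √(μ/r₁) = √(9039/5990) = 1.22842 km/s.
On the transfer ellipse at r₁, vis-viva gives v_p = √[μ(2/r₁ − 1/a_t)] = 1.50056 km/s.
First burn Δv₁ = |v_p − v₁| = 0.27214 km/s.
At r₂, v₂ = √(μ/r₂) = 0.71664 km/s.
Transfer-orbit speed at r₂: v_a = √[μ(2/r₂ − 1/a_t)] = 0.51070 km/s.
Second burn Δv₂ = |v₂ − v_a| = 0.20594 km/s.
Total Δv = Δv₁ + Δv₂ = 0.4781 km/s.

Δv = 0.478 km/s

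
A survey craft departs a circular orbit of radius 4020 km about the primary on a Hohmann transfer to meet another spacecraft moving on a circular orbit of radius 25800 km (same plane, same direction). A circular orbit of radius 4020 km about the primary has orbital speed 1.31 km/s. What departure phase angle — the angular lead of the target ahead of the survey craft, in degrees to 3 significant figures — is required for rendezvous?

φ = 101°

From the circular-orbit relation v² = μ/r at r = 4020 km: μ = v²r = (1.31)² × 4020 = 6898.72 km³/s².
The Hohmann ellipse has a_t = (r₁ + r₂)/2 = 14910 km.
The half-period of the transfer ellipse is t = π√(a_t³/μ) = 68862 s.
Target angular speed ω₂ = √(μ/r₂³) = 2.0043×10^-5 rad/s.
Angle swept by the target during transfer: ω₂·t = 1.3802 rad = 79.08°.
Arrival is 180° from departure on the ellipse, so φ = 180° − 79.08° = 101°.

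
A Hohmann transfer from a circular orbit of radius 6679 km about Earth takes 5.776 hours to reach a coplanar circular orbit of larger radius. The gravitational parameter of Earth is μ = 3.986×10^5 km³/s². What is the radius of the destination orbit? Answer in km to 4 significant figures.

Transfer time t = 5.776 hours = 20793.6 s, and t = π√(a_t³/μ).
So a_t = (μ t²/π²)^(1/3) = (3.986×10^5 × (20793.6)² / π²)^(1/3) = 25944 km.
Since a_t = (r₁ + r₂)/2, r₂ = 2a_t − r₁ = 2×25944 − 6679 = 45209 km.

r₂ = 45210 km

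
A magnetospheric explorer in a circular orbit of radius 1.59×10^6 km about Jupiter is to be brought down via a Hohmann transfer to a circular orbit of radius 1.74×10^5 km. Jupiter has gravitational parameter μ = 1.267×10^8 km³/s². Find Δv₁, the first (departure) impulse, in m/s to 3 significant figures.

Δv₁ = 4960 m/s

Semi-major axis of the transfer orbit: a_t = (1.590×10^6 + 1.740×10^5)/2 = 8.820×10^5 km.
Circular speed at r = 1.590×10^6 km: v_c = √(μ/r) = 8.927 km/s.
Vis-viva on the transfer ellipse at r = 1.590×10^6 km gives v_t = √[μ(2/r − 1/a_t)] = 3.965 km/s.
Δv₁ = |v_t − v_c| = |3.965 − 8.927| = 4.962 km/s.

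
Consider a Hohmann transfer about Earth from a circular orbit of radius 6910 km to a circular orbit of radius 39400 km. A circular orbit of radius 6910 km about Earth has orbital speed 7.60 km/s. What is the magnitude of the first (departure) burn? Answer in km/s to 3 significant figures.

Δv₁ = 2.31 km/s

From the circular-orbit relation v² = μ/r at r = 6910 km: μ = v²r = (7.60)² × 6910 = 3.99122×10^5 km³/s².
The Hohmann ellipse has a_t = (r₁ + r₂)/2 = 23155 km.
Circular speed at r = 6910 km: v_c = √(μ/r) = 7.600 km/s.
Vis-viva on the transfer ellipse at r = 6910 km gives v_t = √[μ(2/r − 1/a_t)] = 9.914 km/s.
Δv₁ = |v_t − v_c| = |9.914 − 7.600| = 2.314 km/s.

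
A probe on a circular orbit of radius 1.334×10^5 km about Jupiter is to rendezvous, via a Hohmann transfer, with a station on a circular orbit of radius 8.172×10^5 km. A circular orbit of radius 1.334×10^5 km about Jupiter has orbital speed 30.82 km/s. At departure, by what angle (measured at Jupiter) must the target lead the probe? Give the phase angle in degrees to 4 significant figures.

From the circular-orbit relation v² = μ/r at r = 1.334×10^5 km: μ = v²r = (30.82)² × 1.334×10^5 = 1.26713×10^8 km³/s².
The Hohmann ellipse has a_t = (r₁ + r₂)/2 = 4.753×10^5 km.
Transfer time t = π√(a_t³/μ) = 91452 s.
Target angular speed ω₂ = √(μ/r₂³) = 1.5238×10^-5 rad/s.
Angle swept by the target during transfer: ω₂·t = 1.3935 rad = 79.84°.
The probe traverses 180° on the transfer ellipse, so the target must lead by 180° − 79.84° = 100.2°.

φ = 100.2°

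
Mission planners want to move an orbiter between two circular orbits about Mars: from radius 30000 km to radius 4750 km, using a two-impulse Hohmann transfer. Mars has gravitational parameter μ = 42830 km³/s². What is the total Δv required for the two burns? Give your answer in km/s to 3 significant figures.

The Hohmann ellipse has a_t = (r₁ + r₂)/2 = 17375 km.
At r₁ the circular-orbit speed is v₁ = √(μ/r₁) = 1.19485 km/s.
On the transfer ellipse at r₁, v² = μ(2/r − 1/a) gives v_a = √[μ(2/r₁ − 1/a_t)] = 0.624738 km/s.
First burn Δv₁ = |v_a − v₁| = 0.5701 km/s.
At r₂, v₂ = √(μ/r₂) = 3.0028 km/s.
Transfer-orbit speed at r₂: v_p = √[μ(2/r₂ − 1/a_t)] = 3.9457 km/s.
Second burn Δv₂ = |v₂ − v_p| = 0.9429 km/s.
Total Δv = Δv₁ + Δv₂ = 1.513 km/s.

Δv = 1.51 km/s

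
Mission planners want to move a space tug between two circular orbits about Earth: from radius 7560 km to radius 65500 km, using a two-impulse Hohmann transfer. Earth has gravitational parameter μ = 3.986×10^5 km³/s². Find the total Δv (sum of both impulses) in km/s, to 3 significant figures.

Semi-major axis of the transfer orbit: a_t = (7560 + 65500)/2 = 36530 km.
Circular speed at r₁: v₁ = √(μ/r₁) = √(3.986×10^5/7560) = 7.261 km/s.
Transfer-orbit speed at r₁ (v² = μ(2/r − 1/a)): v_p = √[μ(2/r₁ − 1/a_t)] = 9.723 km/s.
First burn Δv₁ = |v_p − v₁| = 2.462 km/s.
Circular speed at r₂: v₂ = √(μ/r₂) = 2.467 km/s.
Transfer-orbit speed at r₂: v_a = √[μ(2/r₂ − 1/a_t)] = 1.122 km/s.
Second burn Δv₂ = |v₂ − v_a| = 1.345 km/s.
Total Δv = Δv₁ + Δv₂ = 3.807 km/s.

Δv = 3.81 km/s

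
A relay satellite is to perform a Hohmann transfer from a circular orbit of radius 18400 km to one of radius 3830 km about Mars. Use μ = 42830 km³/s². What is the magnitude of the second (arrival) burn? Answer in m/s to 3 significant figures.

The Hohmann ellipse has a_t = (r₁ + r₂)/2 = 11115 km.
On the circular orbit at r = 3830 km, v_c = √(μ/r) = 3.3441 km/s.
Vis-viva on the transfer ellipse at r = 3830 km gives v_t = √[μ(2/r − 1/a_t)] = 4.3026 km/s.
Δv₂ = |v_t − v_c| = |4.3026 − 3.3441| = 0.9585 km/s.

Δv₂ = 959 m/s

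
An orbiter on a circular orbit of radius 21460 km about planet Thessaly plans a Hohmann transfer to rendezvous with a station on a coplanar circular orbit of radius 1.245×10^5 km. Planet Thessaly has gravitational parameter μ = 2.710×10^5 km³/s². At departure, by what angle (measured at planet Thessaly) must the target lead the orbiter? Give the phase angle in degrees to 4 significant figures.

Semi-major axis of the transfer orbit: a_t = (21460 + 1.245×10^5)/2 = 72980 km.
The half-period of the transfer ellipse is t = π√(a_t³/μ) = 1.1898×10^5 s.
Target angular speed ω₂ = √(μ/r₂³) = 1.1850×10^-5 rad/s.
Angle swept by the target during transfer: ω₂·t = 1.4099 rad = 80.78°.
The orbiter traverses 180° on the transfer ellipse, so the target must lead by 180° − 80.78° = 99.22°.

φ = 99.22°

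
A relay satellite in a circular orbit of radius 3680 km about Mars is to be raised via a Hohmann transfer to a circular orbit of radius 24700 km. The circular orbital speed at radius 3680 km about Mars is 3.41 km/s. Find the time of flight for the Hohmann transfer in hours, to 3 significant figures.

From the circular-orbit relation v² = μ/r at r = 3680 km: μ = v²r = (3.41)² × 3680 = 42791.4 km³/s².
Semi-major axis of the transfer orbit: a_t = (3680 + 24700)/2 = 14190 km.
Transfer time t = π√(a_t³/μ) = π√((14190)³ / 42791.4) = 25670 s.
Converting: 25670 s ÷ 3600 s/hour = 7.13 hours.

t = 7.13 hours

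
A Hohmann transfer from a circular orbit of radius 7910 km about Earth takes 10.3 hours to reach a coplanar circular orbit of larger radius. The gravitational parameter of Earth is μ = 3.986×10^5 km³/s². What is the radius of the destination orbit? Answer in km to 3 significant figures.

r₂ = 68400 km

Transfer time t = 10.3 hours = 37080 s, and t = π√(a_t³/μ).
So a_t = (μ t²/π²)^(1/3) = (3.986×10^5 × (37080)² / π²)^(1/3) = 38151 km.
Since a_t = (r₁ + r₂)/2, r₂ = 2a_t − r₁ = 2×38151 − 7910 = 68392 km.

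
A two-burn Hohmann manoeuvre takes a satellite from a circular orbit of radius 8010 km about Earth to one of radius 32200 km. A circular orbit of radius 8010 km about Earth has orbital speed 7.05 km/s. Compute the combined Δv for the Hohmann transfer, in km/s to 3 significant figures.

Δv = 3.17 km/s

From the circular-orbit relation v² = μ/r at r = 8010 km: μ = v²r = (7.05)² × 8010 = 3.98117×10^5 km³/s².
Transfer-ellipse semi-major axis a_t = (r₁ + r₂)/2 = (8010 + 32200)/2 = 20105 km.
Circular speed at r₁: v₁ = √(μ/r₁) = √(3.98117×10^5/8010) = 7.050 km/s.
Transfer-orbit speed at r₁ (v² = μ(2/r − 1/a)): v_p = √[μ(2/r₁ − 1/a_t)] = 8.922 km/s.
First burn Δv₁ = |v_p − v₁| = 1.872 km/s.
Circular speed at r₂: v₂ = √(μ/r₂) = 3.516 km/s.
Transfer-orbit speed at r₂: v_a = √[μ(2/r₂ − 1/a_t)] = 2.219 km/s.
Second burn Δv₂ = |v₂ − v_a| = 1.297 km/s.
Total Δv = Δv₁ + Δv₂ = 3.169 km/s.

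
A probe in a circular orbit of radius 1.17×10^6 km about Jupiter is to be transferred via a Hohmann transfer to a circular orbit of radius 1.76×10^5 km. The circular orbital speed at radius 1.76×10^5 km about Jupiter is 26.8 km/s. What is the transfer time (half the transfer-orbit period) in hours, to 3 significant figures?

From the circular-orbit relation v² = μ/r at r = 1.76×10^5 km: μ = v²r = (26.8)² × 1.76×10^5 = 1.26410×10^8 km³/s².
Transfer-ellipse semi-major axis a_t = (r₁ + r₂)/2 = (1.170×10^6 + 1.760×10^5)/2 = 6.730×10^5 km.
Transfer time t = π√(a_t³/μ) = π√((6.730×10^5)³ / 1.26410×10^8) = 1.543×10^5 s.
Converting: 1.543×10^5 s ÷ 3600 s/hour = 42.9 hours.

t = 42.9 hours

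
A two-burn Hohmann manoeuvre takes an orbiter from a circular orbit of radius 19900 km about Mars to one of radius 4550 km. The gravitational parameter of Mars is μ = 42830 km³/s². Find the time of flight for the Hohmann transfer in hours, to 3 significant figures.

t = 5.70 hours

Semi-major axis of the transfer orbit: a_t = (19900 + 4550)/2 = 12225 km.
By Kepler's third law the transfer-orbit period is T = 2π√(a_t³/μ), so t = T/2 = 20520 s.
Converting: 20520 s ÷ 3600 s/hour = 5.70 hours.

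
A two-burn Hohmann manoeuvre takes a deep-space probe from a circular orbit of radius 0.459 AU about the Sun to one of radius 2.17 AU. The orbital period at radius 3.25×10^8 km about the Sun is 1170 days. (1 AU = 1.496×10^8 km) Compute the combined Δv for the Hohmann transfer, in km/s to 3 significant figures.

From Kepler's third law T² = 4π²r³/μ at r = 3.25×10^8 km, T = 1170 days = 1170 × 86400 s = 1.01088×10^8 s: μ = 4π²r³/T² = 1.32620×10^11 km³/s².
In km: r₁ = 0.459 × 1.496×10^8 = 6.86664×10^7 km; r₂ = 2.17 × 1.496×10^8 = 3.24632×10^8 km.
Transfer-ellipse semi-major axis a_t = (r₁ + r₂)/2 = (6.86664×10^7 + 3.24632×10^8)/2 = 1.966492×10^8 km.
At r₁ the circular-orbit speed is v₁ = √(μ/r₁) = 43.95 km/s.
On the transfer ellipse at r₁, vis-viva equation gives v_p = √[μ(2/r₁ − 1/a_t)] = 56.47 km/s.
First burn Δv₁ = |v_p − v₁| = 12.52 km/s.
At r₂, v₂ = √(μ/r₂) = 20.212 km/s.
Transfer-orbit speed at r₂: v_a = √[μ(2/r₂ − 1/a_t)] = 11.944 km/s.
Second burn Δv₂ = |v₂ − v_a| = 8.268 km/s.
Δv = Δv₁ + Δv₂ = 12.52 + 8.268 = 20.79 km/s.

Δv = 20.8 km/s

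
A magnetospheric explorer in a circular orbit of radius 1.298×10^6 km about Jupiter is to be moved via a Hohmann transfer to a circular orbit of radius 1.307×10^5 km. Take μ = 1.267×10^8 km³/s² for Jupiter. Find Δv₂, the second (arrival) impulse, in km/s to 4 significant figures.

Semi-major axis of the transfer orbit: a_t = (1.298×10^6 + 1.307×10^5)/2 = 7.1435×10^5 km.
Circular speed at r = 1.307×10^5 km: v_c = √(μ/r) = 31.14 km/s.
Vis-viva on the transfer ellipse at r = 1.307×10^5 km gives v_t = √[μ(2/r − 1/a_t)] = 41.97 km/s.
Δv₂ = |v_t − v_c| = |41.97 − 31.14| = 10.83 km/s.

Δv₂ = 10.83 km/s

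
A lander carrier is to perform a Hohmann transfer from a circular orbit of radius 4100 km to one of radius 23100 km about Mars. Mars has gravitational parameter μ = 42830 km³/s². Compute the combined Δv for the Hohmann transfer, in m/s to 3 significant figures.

Δv = 1590 m/s

Transfer-ellipse semi-major axis a_t = (r₁ + r₂)/2 = (4100 + 23100)/2 = 13600 km.
At r₁ the circular-orbit speed is v₁ = √(μ/r₁) = 3.2321 km/s.
On the transfer ellipse at r₁, vis-viva gives v_p = √[μ(2/r₁ − 1/a_t)] = 4.2123 km/s.
First burn Δv₁ = |v_p − v₁| = 0.9802 km/s.
Circular speed at r₂: v₂ = √(μ/r₂) = 1.36166 km/s.
Transfer-orbit speed at r₂: v_a = √[μ(2/r₂ − 1/a_t)] = 0.747637 km/s.
Second burn Δv₂ = |v₂ − v_a| = 0.6140 km/s.
Total Δv = Δv₁ + Δv₂ = 1.594 km/s.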